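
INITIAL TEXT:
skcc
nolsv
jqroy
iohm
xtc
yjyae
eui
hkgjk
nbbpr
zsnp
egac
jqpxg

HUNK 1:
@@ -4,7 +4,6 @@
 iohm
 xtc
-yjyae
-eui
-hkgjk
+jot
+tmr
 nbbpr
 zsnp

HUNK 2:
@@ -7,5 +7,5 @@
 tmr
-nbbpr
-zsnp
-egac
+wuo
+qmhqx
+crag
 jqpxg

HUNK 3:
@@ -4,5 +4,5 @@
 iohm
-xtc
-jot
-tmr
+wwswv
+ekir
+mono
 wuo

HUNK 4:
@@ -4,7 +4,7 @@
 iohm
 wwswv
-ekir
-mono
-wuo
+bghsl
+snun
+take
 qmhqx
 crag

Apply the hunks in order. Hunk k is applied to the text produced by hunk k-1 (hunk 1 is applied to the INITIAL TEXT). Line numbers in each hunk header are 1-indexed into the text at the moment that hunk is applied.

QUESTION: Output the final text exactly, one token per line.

Hunk 1: at line 4 remove [yjyae,eui,hkgjk] add [jot,tmr] -> 11 lines: skcc nolsv jqroy iohm xtc jot tmr nbbpr zsnp egac jqpxg
Hunk 2: at line 7 remove [nbbpr,zsnp,egac] add [wuo,qmhqx,crag] -> 11 lines: skcc nolsv jqroy iohm xtc jot tmr wuo qmhqx crag jqpxg
Hunk 3: at line 4 remove [xtc,jot,tmr] add [wwswv,ekir,mono] -> 11 lines: skcc nolsv jqroy iohm wwswv ekir mono wuo qmhqx crag jqpxg
Hunk 4: at line 4 remove [ekir,mono,wuo] add [bghsl,snun,take] -> 11 lines: skcc nolsv jqroy iohm wwswv bghsl snun take qmhqx crag jqpxg

Answer: skcc
nolsv
jqroy
iohm
wwswv
bghsl
snun
take
qmhqx
crag
jqpxg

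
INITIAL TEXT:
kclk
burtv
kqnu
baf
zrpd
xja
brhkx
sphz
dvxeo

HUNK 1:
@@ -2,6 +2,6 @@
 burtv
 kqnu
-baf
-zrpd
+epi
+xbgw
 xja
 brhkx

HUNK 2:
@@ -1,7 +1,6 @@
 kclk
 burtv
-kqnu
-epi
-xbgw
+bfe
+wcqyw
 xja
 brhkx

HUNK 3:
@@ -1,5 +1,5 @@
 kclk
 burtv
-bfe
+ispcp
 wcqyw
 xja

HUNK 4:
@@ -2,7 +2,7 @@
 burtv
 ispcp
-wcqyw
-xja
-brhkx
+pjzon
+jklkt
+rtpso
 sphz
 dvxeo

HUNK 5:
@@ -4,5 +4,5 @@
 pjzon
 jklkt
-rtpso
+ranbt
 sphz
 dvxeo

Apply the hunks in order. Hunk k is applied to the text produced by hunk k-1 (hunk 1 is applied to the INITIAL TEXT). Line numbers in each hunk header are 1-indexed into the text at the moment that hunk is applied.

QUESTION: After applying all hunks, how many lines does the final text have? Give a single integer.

Answer: 8

Derivation:
Hunk 1: at line 2 remove [baf,zrpd] add [epi,xbgw] -> 9 lines: kclk burtv kqnu epi xbgw xja brhkx sphz dvxeo
Hunk 2: at line 1 remove [kqnu,epi,xbgw] add [bfe,wcqyw] -> 8 lines: kclk burtv bfe wcqyw xja brhkx sphz dvxeo
Hunk 3: at line 1 remove [bfe] add [ispcp] -> 8 lines: kclk burtv ispcp wcqyw xja brhkx sphz dvxeo
Hunk 4: at line 2 remove [wcqyw,xja,brhkx] add [pjzon,jklkt,rtpso] -> 8 lines: kclk burtv ispcp pjzon jklkt rtpso sphz dvxeo
Hunk 5: at line 4 remove [rtpso] add [ranbt] -> 8 lines: kclk burtv ispcp pjzon jklkt ranbt sphz dvxeo
Final line count: 8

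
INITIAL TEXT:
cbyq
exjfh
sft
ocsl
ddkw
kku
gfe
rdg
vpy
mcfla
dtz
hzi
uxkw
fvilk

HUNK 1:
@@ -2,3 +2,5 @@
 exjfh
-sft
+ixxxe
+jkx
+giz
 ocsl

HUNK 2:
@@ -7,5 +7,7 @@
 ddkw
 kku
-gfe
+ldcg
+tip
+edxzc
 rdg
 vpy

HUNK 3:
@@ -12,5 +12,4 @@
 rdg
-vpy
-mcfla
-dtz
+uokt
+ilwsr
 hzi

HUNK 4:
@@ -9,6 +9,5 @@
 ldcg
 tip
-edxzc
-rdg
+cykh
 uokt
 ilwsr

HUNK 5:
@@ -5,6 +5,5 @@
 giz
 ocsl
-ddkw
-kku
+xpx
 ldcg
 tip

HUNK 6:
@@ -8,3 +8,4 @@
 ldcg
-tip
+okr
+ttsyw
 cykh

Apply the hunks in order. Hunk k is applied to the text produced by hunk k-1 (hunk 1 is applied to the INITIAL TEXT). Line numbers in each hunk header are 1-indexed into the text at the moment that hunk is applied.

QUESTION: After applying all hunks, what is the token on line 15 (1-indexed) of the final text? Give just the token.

Answer: uxkw

Derivation:
Hunk 1: at line 2 remove [sft] add [ixxxe,jkx,giz] -> 16 lines: cbyq exjfh ixxxe jkx giz ocsl ddkw kku gfe rdg vpy mcfla dtz hzi uxkw fvilk
Hunk 2: at line 7 remove [gfe] add [ldcg,tip,edxzc] -> 18 lines: cbyq exjfh ixxxe jkx giz ocsl ddkw kku ldcg tip edxzc rdg vpy mcfla dtz hzi uxkw fvilk
Hunk 3: at line 12 remove [vpy,mcfla,dtz] add [uokt,ilwsr] -> 17 lines: cbyq exjfh ixxxe jkx giz ocsl ddkw kku ldcg tip edxzc rdg uokt ilwsr hzi uxkw fvilk
Hunk 4: at line 9 remove [edxzc,rdg] add [cykh] -> 16 lines: cbyq exjfh ixxxe jkx giz ocsl ddkw kku ldcg tip cykh uokt ilwsr hzi uxkw fvilk
Hunk 5: at line 5 remove [ddkw,kku] add [xpx] -> 15 lines: cbyq exjfh ixxxe jkx giz ocsl xpx ldcg tip cykh uokt ilwsr hzi uxkw fvilk
Hunk 6: at line 8 remove [tip] add [okr,ttsyw] -> 16 lines: cbyq exjfh ixxxe jkx giz ocsl xpx ldcg okr ttsyw cykh uokt ilwsr hzi uxkw fvilk
Final line 15: uxkw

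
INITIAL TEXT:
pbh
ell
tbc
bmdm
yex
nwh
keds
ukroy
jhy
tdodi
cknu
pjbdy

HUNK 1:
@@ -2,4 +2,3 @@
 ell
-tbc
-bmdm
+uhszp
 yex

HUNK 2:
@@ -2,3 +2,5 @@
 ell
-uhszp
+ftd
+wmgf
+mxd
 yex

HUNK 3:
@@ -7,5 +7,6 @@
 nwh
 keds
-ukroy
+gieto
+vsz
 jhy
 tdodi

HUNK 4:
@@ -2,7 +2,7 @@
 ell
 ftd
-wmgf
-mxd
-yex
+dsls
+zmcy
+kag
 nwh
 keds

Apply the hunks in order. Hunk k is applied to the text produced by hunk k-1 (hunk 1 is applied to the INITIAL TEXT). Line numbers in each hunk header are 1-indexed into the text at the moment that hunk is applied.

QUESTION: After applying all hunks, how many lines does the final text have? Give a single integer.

Hunk 1: at line 2 remove [tbc,bmdm] add [uhszp] -> 11 lines: pbh ell uhszp yex nwh keds ukroy jhy tdodi cknu pjbdy
Hunk 2: at line 2 remove [uhszp] add [ftd,wmgf,mxd] -> 13 lines: pbh ell ftd wmgf mxd yex nwh keds ukroy jhy tdodi cknu pjbdy
Hunk 3: at line 7 remove [ukroy] add [gieto,vsz] -> 14 lines: pbh ell ftd wmgf mxd yex nwh keds gieto vsz jhy tdodi cknu pjbdy
Hunk 4: at line 2 remove [wmgf,mxd,yex] add [dsls,zmcy,kag] -> 14 lines: pbh ell ftd dsls zmcy kag nwh keds gieto vsz jhy tdodi cknu pjbdy
Final line count: 14

Answer: 14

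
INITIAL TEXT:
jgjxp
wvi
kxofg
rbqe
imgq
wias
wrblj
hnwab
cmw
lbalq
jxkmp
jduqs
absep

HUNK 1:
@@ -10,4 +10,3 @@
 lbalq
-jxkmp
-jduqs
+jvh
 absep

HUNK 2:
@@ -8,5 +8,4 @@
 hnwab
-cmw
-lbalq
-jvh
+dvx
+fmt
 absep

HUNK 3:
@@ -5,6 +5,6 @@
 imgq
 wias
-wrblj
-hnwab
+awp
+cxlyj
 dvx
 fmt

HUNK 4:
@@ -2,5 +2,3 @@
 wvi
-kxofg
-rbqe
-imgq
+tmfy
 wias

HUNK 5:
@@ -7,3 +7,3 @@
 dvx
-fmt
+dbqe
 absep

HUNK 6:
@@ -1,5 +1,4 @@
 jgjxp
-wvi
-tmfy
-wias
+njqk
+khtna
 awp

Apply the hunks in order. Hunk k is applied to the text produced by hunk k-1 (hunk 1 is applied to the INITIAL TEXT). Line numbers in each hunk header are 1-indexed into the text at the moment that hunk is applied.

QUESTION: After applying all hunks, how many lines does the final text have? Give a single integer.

Answer: 8

Derivation:
Hunk 1: at line 10 remove [jxkmp,jduqs] add [jvh] -> 12 lines: jgjxp wvi kxofg rbqe imgq wias wrblj hnwab cmw lbalq jvh absep
Hunk 2: at line 8 remove [cmw,lbalq,jvh] add [dvx,fmt] -> 11 lines: jgjxp wvi kxofg rbqe imgq wias wrblj hnwab dvx fmt absep
Hunk 3: at line 5 remove [wrblj,hnwab] add [awp,cxlyj] -> 11 lines: jgjxp wvi kxofg rbqe imgq wias awp cxlyj dvx fmt absep
Hunk 4: at line 2 remove [kxofg,rbqe,imgq] add [tmfy] -> 9 lines: jgjxp wvi tmfy wias awp cxlyj dvx fmt absep
Hunk 5: at line 7 remove [fmt] add [dbqe] -> 9 lines: jgjxp wvi tmfy wias awp cxlyj dvx dbqe absep
Hunk 6: at line 1 remove [wvi,tmfy,wias] add [njqk,khtna] -> 8 lines: jgjxp njqk khtna awp cxlyj dvx dbqe absep
Final line count: 8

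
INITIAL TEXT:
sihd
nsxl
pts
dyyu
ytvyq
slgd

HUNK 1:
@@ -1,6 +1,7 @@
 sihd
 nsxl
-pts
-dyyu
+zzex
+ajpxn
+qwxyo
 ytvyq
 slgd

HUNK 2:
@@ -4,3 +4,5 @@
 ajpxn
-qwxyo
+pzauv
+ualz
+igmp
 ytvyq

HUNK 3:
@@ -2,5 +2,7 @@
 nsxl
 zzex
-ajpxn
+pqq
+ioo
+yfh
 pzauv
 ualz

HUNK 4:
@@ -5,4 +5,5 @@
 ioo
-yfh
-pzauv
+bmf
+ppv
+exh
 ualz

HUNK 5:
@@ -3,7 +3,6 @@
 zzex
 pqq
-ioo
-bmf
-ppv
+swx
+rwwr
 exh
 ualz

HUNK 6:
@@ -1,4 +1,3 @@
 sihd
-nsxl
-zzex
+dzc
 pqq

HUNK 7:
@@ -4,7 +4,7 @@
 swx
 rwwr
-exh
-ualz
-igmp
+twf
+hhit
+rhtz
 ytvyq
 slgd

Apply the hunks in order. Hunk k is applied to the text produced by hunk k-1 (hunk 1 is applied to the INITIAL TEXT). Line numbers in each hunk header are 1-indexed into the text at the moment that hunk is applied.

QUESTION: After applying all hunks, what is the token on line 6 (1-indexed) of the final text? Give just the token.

Answer: twf

Derivation:
Hunk 1: at line 1 remove [pts,dyyu] add [zzex,ajpxn,qwxyo] -> 7 lines: sihd nsxl zzex ajpxn qwxyo ytvyq slgd
Hunk 2: at line 4 remove [qwxyo] add [pzauv,ualz,igmp] -> 9 lines: sihd nsxl zzex ajpxn pzauv ualz igmp ytvyq slgd
Hunk 3: at line 2 remove [ajpxn] add [pqq,ioo,yfh] -> 11 lines: sihd nsxl zzex pqq ioo yfh pzauv ualz igmp ytvyq slgd
Hunk 4: at line 5 remove [yfh,pzauv] add [bmf,ppv,exh] -> 12 lines: sihd nsxl zzex pqq ioo bmf ppv exh ualz igmp ytvyq slgd
Hunk 5: at line 3 remove [ioo,bmf,ppv] add [swx,rwwr] -> 11 lines: sihd nsxl zzex pqq swx rwwr exh ualz igmp ytvyq slgd
Hunk 6: at line 1 remove [nsxl,zzex] add [dzc] -> 10 lines: sihd dzc pqq swx rwwr exh ualz igmp ytvyq slgd
Hunk 7: at line 4 remove [exh,ualz,igmp] add [twf,hhit,rhtz] -> 10 lines: sihd dzc pqq swx rwwr twf hhit rhtz ytvyq slgd
Final line 6: twf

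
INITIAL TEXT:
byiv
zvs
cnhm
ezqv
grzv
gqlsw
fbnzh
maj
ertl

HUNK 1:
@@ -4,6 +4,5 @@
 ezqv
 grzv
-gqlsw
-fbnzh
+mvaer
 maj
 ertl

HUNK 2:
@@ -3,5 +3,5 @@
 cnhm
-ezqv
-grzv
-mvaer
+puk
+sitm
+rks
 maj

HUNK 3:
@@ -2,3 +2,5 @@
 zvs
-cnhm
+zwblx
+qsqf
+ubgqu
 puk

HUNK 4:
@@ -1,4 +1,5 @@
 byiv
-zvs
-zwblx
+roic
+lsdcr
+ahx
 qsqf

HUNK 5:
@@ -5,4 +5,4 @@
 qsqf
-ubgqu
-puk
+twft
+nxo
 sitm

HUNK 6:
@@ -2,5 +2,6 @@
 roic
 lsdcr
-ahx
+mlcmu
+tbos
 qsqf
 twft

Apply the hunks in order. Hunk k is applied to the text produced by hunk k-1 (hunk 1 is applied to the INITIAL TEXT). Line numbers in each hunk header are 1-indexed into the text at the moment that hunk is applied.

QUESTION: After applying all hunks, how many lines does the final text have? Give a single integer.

Answer: 12

Derivation:
Hunk 1: at line 4 remove [gqlsw,fbnzh] add [mvaer] -> 8 lines: byiv zvs cnhm ezqv grzv mvaer maj ertl
Hunk 2: at line 3 remove [ezqv,grzv,mvaer] add [puk,sitm,rks] -> 8 lines: byiv zvs cnhm puk sitm rks maj ertl
Hunk 3: at line 2 remove [cnhm] add [zwblx,qsqf,ubgqu] -> 10 lines: byiv zvs zwblx qsqf ubgqu puk sitm rks maj ertl
Hunk 4: at line 1 remove [zvs,zwblx] add [roic,lsdcr,ahx] -> 11 lines: byiv roic lsdcr ahx qsqf ubgqu puk sitm rks maj ertl
Hunk 5: at line 5 remove [ubgqu,puk] add [twft,nxo] -> 11 lines: byiv roic lsdcr ahx qsqf twft nxo sitm rks maj ertl
Hunk 6: at line 2 remove [ahx] add [mlcmu,tbos] -> 12 lines: byiv roic lsdcr mlcmu tbos qsqf twft nxo sitm rks maj ertl
Final line count: 12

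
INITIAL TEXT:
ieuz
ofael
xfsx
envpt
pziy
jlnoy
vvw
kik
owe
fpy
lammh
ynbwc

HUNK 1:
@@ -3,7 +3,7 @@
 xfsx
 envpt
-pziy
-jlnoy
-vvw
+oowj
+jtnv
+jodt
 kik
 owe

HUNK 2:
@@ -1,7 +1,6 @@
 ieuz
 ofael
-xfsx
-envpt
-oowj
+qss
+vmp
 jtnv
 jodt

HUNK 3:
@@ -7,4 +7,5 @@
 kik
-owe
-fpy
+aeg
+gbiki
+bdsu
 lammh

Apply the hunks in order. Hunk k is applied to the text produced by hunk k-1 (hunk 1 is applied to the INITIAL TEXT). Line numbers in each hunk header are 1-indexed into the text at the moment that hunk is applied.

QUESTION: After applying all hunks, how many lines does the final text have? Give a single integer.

Hunk 1: at line 3 remove [pziy,jlnoy,vvw] add [oowj,jtnv,jodt] -> 12 lines: ieuz ofael xfsx envpt oowj jtnv jodt kik owe fpy lammh ynbwc
Hunk 2: at line 1 remove [xfsx,envpt,oowj] add [qss,vmp] -> 11 lines: ieuz ofael qss vmp jtnv jodt kik owe fpy lammh ynbwc
Hunk 3: at line 7 remove [owe,fpy] add [aeg,gbiki,bdsu] -> 12 lines: ieuz ofael qss vmp jtnv jodt kik aeg gbiki bdsu lammh ynbwc
Final line count: 12

Answer: 12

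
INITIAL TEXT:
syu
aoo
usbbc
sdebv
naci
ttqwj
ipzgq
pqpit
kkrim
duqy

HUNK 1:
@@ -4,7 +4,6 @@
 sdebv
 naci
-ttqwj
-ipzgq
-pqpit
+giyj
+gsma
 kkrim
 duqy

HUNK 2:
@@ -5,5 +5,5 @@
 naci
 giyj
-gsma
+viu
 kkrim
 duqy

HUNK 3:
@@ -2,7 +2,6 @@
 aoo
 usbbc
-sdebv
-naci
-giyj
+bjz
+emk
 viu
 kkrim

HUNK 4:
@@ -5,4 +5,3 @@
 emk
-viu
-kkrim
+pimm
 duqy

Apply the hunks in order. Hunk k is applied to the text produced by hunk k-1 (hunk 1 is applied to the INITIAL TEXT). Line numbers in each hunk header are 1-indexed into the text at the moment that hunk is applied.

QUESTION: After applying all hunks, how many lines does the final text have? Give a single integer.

Hunk 1: at line 4 remove [ttqwj,ipzgq,pqpit] add [giyj,gsma] -> 9 lines: syu aoo usbbc sdebv naci giyj gsma kkrim duqy
Hunk 2: at line 5 remove [gsma] add [viu] -> 9 lines: syu aoo usbbc sdebv naci giyj viu kkrim duqy
Hunk 3: at line 2 remove [sdebv,naci,giyj] add [bjz,emk] -> 8 lines: syu aoo usbbc bjz emk viu kkrim duqy
Hunk 4: at line 5 remove [viu,kkrim] add [pimm] -> 7 lines: syu aoo usbbc bjz emk pimm duqy
Final line count: 7

Answer: 7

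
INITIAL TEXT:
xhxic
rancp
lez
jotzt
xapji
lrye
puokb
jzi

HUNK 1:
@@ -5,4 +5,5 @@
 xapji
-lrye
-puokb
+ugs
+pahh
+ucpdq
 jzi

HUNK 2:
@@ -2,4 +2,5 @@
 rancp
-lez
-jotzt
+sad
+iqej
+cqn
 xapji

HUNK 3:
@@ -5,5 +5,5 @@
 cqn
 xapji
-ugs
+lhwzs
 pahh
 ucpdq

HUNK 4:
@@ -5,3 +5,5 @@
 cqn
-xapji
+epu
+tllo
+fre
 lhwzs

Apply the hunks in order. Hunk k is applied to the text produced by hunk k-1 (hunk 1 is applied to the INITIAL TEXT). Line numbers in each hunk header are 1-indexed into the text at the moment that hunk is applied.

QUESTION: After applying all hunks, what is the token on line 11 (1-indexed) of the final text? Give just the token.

Hunk 1: at line 5 remove [lrye,puokb] add [ugs,pahh,ucpdq] -> 9 lines: xhxic rancp lez jotzt xapji ugs pahh ucpdq jzi
Hunk 2: at line 2 remove [lez,jotzt] add [sad,iqej,cqn] -> 10 lines: xhxic rancp sad iqej cqn xapji ugs pahh ucpdq jzi
Hunk 3: at line 5 remove [ugs] add [lhwzs] -> 10 lines: xhxic rancp sad iqej cqn xapji lhwzs pahh ucpdq jzi
Hunk 4: at line 5 remove [xapji] add [epu,tllo,fre] -> 12 lines: xhxic rancp sad iqej cqn epu tllo fre lhwzs pahh ucpdq jzi
Final line 11: ucpdq

Answer: ucpdq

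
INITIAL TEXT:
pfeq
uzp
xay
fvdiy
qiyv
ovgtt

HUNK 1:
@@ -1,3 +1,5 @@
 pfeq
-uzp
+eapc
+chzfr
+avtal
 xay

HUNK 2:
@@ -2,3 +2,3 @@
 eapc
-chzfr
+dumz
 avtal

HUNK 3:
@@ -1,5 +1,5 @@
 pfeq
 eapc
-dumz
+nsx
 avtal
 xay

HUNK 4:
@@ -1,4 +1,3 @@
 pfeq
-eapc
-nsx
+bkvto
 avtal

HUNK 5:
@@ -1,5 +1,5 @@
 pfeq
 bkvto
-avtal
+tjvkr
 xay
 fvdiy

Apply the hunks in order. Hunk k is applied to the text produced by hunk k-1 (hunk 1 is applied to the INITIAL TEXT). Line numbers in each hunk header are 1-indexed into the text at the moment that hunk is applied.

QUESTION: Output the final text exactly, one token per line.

Answer: pfeq
bkvto
tjvkr
xay
fvdiy
qiyv
ovgtt

Derivation:
Hunk 1: at line 1 remove [uzp] add [eapc,chzfr,avtal] -> 8 lines: pfeq eapc chzfr avtal xay fvdiy qiyv ovgtt
Hunk 2: at line 2 remove [chzfr] add [dumz] -> 8 lines: pfeq eapc dumz avtal xay fvdiy qiyv ovgtt
Hunk 3: at line 1 remove [dumz] add [nsx] -> 8 lines: pfeq eapc nsx avtal xay fvdiy qiyv ovgtt
Hunk 4: at line 1 remove [eapc,nsx] add [bkvto] -> 7 lines: pfeq bkvto avtal xay fvdiy qiyv ovgtt
Hunk 5: at line 1 remove [avtal] add [tjvkr] -> 7 lines: pfeq bkvto tjvkr xay fvdiy qiyv ovgtt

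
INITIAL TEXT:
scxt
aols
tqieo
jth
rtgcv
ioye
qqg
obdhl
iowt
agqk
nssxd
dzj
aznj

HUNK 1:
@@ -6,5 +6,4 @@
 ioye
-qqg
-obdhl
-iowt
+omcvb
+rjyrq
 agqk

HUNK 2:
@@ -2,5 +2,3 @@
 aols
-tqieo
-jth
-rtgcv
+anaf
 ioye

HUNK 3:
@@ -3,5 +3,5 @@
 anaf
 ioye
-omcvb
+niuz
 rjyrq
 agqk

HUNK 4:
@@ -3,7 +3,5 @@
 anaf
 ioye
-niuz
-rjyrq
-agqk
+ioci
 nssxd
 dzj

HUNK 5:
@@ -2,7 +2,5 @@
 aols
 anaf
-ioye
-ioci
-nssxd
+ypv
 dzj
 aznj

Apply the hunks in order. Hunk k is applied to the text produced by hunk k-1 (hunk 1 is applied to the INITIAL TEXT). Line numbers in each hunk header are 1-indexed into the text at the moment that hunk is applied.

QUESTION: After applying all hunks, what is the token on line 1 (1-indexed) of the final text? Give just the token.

Answer: scxt

Derivation:
Hunk 1: at line 6 remove [qqg,obdhl,iowt] add [omcvb,rjyrq] -> 12 lines: scxt aols tqieo jth rtgcv ioye omcvb rjyrq agqk nssxd dzj aznj
Hunk 2: at line 2 remove [tqieo,jth,rtgcv] add [anaf] -> 10 lines: scxt aols anaf ioye omcvb rjyrq agqk nssxd dzj aznj
Hunk 3: at line 3 remove [omcvb] add [niuz] -> 10 lines: scxt aols anaf ioye niuz rjyrq agqk nssxd dzj aznj
Hunk 4: at line 3 remove [niuz,rjyrq,agqk] add [ioci] -> 8 lines: scxt aols anaf ioye ioci nssxd dzj aznj
Hunk 5: at line 2 remove [ioye,ioci,nssxd] add [ypv] -> 6 lines: scxt aols anaf ypv dzj aznj
Final line 1: scxt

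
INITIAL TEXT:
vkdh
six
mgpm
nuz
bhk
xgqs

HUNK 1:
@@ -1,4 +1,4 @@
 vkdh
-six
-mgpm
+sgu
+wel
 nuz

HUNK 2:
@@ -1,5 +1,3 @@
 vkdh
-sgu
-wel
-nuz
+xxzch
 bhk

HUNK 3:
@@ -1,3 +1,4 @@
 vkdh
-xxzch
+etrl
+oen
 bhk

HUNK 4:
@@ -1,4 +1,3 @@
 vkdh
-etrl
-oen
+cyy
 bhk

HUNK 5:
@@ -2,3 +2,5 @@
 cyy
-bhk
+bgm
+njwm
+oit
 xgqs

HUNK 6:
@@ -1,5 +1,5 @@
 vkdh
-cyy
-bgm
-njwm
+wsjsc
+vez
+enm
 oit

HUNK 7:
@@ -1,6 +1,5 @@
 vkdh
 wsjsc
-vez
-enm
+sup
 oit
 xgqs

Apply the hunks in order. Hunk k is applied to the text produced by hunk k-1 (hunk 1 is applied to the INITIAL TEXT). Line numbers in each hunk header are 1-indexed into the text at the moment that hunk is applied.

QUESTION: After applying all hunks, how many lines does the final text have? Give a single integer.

Answer: 5

Derivation:
Hunk 1: at line 1 remove [six,mgpm] add [sgu,wel] -> 6 lines: vkdh sgu wel nuz bhk xgqs
Hunk 2: at line 1 remove [sgu,wel,nuz] add [xxzch] -> 4 lines: vkdh xxzch bhk xgqs
Hunk 3: at line 1 remove [xxzch] add [etrl,oen] -> 5 lines: vkdh etrl oen bhk xgqs
Hunk 4: at line 1 remove [etrl,oen] add [cyy] -> 4 lines: vkdh cyy bhk xgqs
Hunk 5: at line 2 remove [bhk] add [bgm,njwm,oit] -> 6 lines: vkdh cyy bgm njwm oit xgqs
Hunk 6: at line 1 remove [cyy,bgm,njwm] add [wsjsc,vez,enm] -> 6 lines: vkdh wsjsc vez enm oit xgqs
Hunk 7: at line 1 remove [vez,enm] add [sup] -> 5 lines: vkdh wsjsc sup oit xgqs
Final line count: 5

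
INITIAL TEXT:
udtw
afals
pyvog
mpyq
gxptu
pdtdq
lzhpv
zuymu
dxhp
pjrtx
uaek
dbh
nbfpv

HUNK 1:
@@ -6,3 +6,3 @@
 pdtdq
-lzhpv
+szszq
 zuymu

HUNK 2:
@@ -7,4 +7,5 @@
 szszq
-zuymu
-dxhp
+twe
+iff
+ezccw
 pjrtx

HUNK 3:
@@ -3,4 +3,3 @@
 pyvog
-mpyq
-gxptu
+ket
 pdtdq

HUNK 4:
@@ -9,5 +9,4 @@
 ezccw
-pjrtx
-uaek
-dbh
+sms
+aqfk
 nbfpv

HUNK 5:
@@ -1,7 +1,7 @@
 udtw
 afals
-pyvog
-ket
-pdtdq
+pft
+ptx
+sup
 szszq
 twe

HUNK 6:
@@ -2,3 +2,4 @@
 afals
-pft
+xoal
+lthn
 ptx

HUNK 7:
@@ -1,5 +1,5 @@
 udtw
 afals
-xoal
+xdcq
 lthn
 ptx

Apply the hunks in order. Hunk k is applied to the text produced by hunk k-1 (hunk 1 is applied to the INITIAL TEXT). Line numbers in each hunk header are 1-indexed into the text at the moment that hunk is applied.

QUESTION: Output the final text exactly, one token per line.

Answer: udtw
afals
xdcq
lthn
ptx
sup
szszq
twe
iff
ezccw
sms
aqfk
nbfpv

Derivation:
Hunk 1: at line 6 remove [lzhpv] add [szszq] -> 13 lines: udtw afals pyvog mpyq gxptu pdtdq szszq zuymu dxhp pjrtx uaek dbh nbfpv
Hunk 2: at line 7 remove [zuymu,dxhp] add [twe,iff,ezccw] -> 14 lines: udtw afals pyvog mpyq gxptu pdtdq szszq twe iff ezccw pjrtx uaek dbh nbfpv
Hunk 3: at line 3 remove [mpyq,gxptu] add [ket] -> 13 lines: udtw afals pyvog ket pdtdq szszq twe iff ezccw pjrtx uaek dbh nbfpv
Hunk 4: at line 9 remove [pjrtx,uaek,dbh] add [sms,aqfk] -> 12 lines: udtw afals pyvog ket pdtdq szszq twe iff ezccw sms aqfk nbfpv
Hunk 5: at line 1 remove [pyvog,ket,pdtdq] add [pft,ptx,sup] -> 12 lines: udtw afals pft ptx sup szszq twe iff ezccw sms aqfk nbfpv
Hunk 6: at line 2 remove [pft] add [xoal,lthn] -> 13 lines: udtw afals xoal lthn ptx sup szszq twe iff ezccw sms aqfk nbfpv
Hunk 7: at line 1 remove [xoal] add [xdcq] -> 13 lines: udtw afals xdcq lthn ptx sup szszq twe iff ezccw sms aqfk nbfpv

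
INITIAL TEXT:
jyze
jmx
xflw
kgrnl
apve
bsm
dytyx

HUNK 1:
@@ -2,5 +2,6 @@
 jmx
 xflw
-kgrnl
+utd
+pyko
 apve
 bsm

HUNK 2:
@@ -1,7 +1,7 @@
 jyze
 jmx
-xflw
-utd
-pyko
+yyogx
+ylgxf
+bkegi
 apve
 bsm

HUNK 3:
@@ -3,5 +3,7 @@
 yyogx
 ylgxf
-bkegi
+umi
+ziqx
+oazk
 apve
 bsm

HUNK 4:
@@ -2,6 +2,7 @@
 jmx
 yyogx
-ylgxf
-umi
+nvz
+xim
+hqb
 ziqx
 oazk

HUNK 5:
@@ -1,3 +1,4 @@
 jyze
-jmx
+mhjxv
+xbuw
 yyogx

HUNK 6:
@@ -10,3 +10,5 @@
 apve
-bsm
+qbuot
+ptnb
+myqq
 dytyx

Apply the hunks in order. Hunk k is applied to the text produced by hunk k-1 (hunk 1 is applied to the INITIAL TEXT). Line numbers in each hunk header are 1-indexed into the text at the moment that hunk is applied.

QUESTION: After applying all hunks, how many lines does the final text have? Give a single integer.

Answer: 14

Derivation:
Hunk 1: at line 2 remove [kgrnl] add [utd,pyko] -> 8 lines: jyze jmx xflw utd pyko apve bsm dytyx
Hunk 2: at line 1 remove [xflw,utd,pyko] add [yyogx,ylgxf,bkegi] -> 8 lines: jyze jmx yyogx ylgxf bkegi apve bsm dytyx
Hunk 3: at line 3 remove [bkegi] add [umi,ziqx,oazk] -> 10 lines: jyze jmx yyogx ylgxf umi ziqx oazk apve bsm dytyx
Hunk 4: at line 2 remove [ylgxf,umi] add [nvz,xim,hqb] -> 11 lines: jyze jmx yyogx nvz xim hqb ziqx oazk apve bsm dytyx
Hunk 5: at line 1 remove [jmx] add [mhjxv,xbuw] -> 12 lines: jyze mhjxv xbuw yyogx nvz xim hqb ziqx oazk apve bsm dytyx
Hunk 6: at line 10 remove [bsm] add [qbuot,ptnb,myqq] -> 14 lines: jyze mhjxv xbuw yyogx nvz xim hqb ziqx oazk apve qbuot ptnb myqq dytyx
Final line count: 14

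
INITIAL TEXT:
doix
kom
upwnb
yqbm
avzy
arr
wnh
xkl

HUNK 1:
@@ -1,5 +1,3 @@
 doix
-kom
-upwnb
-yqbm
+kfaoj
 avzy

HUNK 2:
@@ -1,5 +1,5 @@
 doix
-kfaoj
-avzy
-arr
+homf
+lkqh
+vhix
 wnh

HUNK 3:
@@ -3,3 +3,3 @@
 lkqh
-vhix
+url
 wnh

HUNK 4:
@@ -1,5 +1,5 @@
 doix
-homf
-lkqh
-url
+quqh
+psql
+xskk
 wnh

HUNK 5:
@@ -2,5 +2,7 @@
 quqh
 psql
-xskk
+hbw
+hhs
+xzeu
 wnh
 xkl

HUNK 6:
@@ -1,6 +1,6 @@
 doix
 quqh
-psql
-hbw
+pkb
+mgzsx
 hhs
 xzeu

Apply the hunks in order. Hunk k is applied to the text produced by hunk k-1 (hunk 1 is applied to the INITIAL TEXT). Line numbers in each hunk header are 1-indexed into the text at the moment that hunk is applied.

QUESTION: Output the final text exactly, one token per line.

Hunk 1: at line 1 remove [kom,upwnb,yqbm] add [kfaoj] -> 6 lines: doix kfaoj avzy arr wnh xkl
Hunk 2: at line 1 remove [kfaoj,avzy,arr] add [homf,lkqh,vhix] -> 6 lines: doix homf lkqh vhix wnh xkl
Hunk 3: at line 3 remove [vhix] add [url] -> 6 lines: doix homf lkqh url wnh xkl
Hunk 4: at line 1 remove [homf,lkqh,url] add [quqh,psql,xskk] -> 6 lines: doix quqh psql xskk wnh xkl
Hunk 5: at line 2 remove [xskk] add [hbw,hhs,xzeu] -> 8 lines: doix quqh psql hbw hhs xzeu wnh xkl
Hunk 6: at line 1 remove [psql,hbw] add [pkb,mgzsx] -> 8 lines: doix quqh pkb mgzsx hhs xzeu wnh xkl

Answer: doix
quqh
pkb
mgzsx
hhs
xzeu
wnh
xkl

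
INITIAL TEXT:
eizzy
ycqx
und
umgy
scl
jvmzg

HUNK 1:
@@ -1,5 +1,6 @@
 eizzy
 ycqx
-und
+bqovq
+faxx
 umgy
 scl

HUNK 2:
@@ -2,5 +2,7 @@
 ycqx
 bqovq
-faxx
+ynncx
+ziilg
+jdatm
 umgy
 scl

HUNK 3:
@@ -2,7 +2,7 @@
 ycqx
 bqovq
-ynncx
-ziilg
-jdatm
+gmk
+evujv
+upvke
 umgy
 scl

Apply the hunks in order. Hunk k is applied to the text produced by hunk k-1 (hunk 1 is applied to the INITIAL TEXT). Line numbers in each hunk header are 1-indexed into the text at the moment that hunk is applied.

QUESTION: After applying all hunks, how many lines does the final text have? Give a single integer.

Answer: 9

Derivation:
Hunk 1: at line 1 remove [und] add [bqovq,faxx] -> 7 lines: eizzy ycqx bqovq faxx umgy scl jvmzg
Hunk 2: at line 2 remove [faxx] add [ynncx,ziilg,jdatm] -> 9 lines: eizzy ycqx bqovq ynncx ziilg jdatm umgy scl jvmzg
Hunk 3: at line 2 remove [ynncx,ziilg,jdatm] add [gmk,evujv,upvke] -> 9 lines: eizzy ycqx bqovq gmk evujv upvke umgy scl jvmzg
Final line count: 9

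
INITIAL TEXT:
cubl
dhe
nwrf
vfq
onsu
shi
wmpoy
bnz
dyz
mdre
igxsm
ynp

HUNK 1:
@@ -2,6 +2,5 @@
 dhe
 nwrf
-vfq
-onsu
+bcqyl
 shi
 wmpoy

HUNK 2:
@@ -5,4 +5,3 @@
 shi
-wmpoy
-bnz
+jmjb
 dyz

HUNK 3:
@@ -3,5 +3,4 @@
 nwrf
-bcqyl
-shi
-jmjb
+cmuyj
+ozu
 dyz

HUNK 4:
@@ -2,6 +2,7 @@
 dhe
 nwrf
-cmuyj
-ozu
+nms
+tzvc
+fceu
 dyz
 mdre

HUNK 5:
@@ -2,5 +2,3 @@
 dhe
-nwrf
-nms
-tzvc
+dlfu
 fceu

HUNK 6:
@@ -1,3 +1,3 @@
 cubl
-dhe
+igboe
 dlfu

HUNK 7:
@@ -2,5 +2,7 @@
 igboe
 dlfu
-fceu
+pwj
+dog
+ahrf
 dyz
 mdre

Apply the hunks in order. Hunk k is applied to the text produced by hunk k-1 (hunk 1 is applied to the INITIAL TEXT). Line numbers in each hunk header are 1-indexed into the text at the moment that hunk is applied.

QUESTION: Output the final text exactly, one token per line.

Hunk 1: at line 2 remove [vfq,onsu] add [bcqyl] -> 11 lines: cubl dhe nwrf bcqyl shi wmpoy bnz dyz mdre igxsm ynp
Hunk 2: at line 5 remove [wmpoy,bnz] add [jmjb] -> 10 lines: cubl dhe nwrf bcqyl shi jmjb dyz mdre igxsm ynp
Hunk 3: at line 3 remove [bcqyl,shi,jmjb] add [cmuyj,ozu] -> 9 lines: cubl dhe nwrf cmuyj ozu dyz mdre igxsm ynp
Hunk 4: at line 2 remove [cmuyj,ozu] add [nms,tzvc,fceu] -> 10 lines: cubl dhe nwrf nms tzvc fceu dyz mdre igxsm ynp
Hunk 5: at line 2 remove [nwrf,nms,tzvc] add [dlfu] -> 8 lines: cubl dhe dlfu fceu dyz mdre igxsm ynp
Hunk 6: at line 1 remove [dhe] add [igboe] -> 8 lines: cubl igboe dlfu fceu dyz mdre igxsm ynp
Hunk 7: at line 2 remove [fceu] add [pwj,dog,ahrf] -> 10 lines: cubl igboe dlfu pwj dog ahrf dyz mdre igxsm ynp

Answer: cubl
igboe
dlfu
pwj
dog
ahrf
dyz
mdre
igxsm
ynp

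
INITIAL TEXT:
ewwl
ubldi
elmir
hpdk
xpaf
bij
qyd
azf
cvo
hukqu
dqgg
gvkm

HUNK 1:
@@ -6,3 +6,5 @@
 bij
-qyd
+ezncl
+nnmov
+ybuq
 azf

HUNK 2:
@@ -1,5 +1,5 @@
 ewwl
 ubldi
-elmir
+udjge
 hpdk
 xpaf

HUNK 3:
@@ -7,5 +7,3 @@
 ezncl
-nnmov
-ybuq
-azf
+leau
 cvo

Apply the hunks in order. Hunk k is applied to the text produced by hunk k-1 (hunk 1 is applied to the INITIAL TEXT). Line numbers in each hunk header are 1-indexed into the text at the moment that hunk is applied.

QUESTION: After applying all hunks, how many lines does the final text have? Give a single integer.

Answer: 12

Derivation:
Hunk 1: at line 6 remove [qyd] add [ezncl,nnmov,ybuq] -> 14 lines: ewwl ubldi elmir hpdk xpaf bij ezncl nnmov ybuq azf cvo hukqu dqgg gvkm
Hunk 2: at line 1 remove [elmir] add [udjge] -> 14 lines: ewwl ubldi udjge hpdk xpaf bij ezncl nnmov ybuq azf cvo hukqu dqgg gvkm
Hunk 3: at line 7 remove [nnmov,ybuq,azf] add [leau] -> 12 lines: ewwl ubldi udjge hpdk xpaf bij ezncl leau cvo hukqu dqgg gvkm
Final line count: 12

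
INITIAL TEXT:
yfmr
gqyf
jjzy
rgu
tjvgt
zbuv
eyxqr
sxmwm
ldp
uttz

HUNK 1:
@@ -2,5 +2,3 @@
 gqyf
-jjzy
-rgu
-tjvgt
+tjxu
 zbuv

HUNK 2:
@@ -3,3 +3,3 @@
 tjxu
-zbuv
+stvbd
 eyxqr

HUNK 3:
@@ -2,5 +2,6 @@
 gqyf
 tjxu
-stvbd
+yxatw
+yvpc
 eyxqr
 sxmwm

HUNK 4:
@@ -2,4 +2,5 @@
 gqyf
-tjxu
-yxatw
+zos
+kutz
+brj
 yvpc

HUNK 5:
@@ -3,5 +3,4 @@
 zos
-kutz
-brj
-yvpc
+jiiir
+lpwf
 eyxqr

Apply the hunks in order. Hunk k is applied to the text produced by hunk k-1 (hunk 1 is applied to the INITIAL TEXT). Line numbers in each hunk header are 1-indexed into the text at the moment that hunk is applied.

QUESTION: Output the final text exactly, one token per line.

Answer: yfmr
gqyf
zos
jiiir
lpwf
eyxqr
sxmwm
ldp
uttz

Derivation:
Hunk 1: at line 2 remove [jjzy,rgu,tjvgt] add [tjxu] -> 8 lines: yfmr gqyf tjxu zbuv eyxqr sxmwm ldp uttz
Hunk 2: at line 3 remove [zbuv] add [stvbd] -> 8 lines: yfmr gqyf tjxu stvbd eyxqr sxmwm ldp uttz
Hunk 3: at line 2 remove [stvbd] add [yxatw,yvpc] -> 9 lines: yfmr gqyf tjxu yxatw yvpc eyxqr sxmwm ldp uttz
Hunk 4: at line 2 remove [tjxu,yxatw] add [zos,kutz,brj] -> 10 lines: yfmr gqyf zos kutz brj yvpc eyxqr sxmwm ldp uttz
Hunk 5: at line 3 remove [kutz,brj,yvpc] add [jiiir,lpwf] -> 9 lines: yfmr gqyf zos jiiir lpwf eyxqr sxmwm ldp uttz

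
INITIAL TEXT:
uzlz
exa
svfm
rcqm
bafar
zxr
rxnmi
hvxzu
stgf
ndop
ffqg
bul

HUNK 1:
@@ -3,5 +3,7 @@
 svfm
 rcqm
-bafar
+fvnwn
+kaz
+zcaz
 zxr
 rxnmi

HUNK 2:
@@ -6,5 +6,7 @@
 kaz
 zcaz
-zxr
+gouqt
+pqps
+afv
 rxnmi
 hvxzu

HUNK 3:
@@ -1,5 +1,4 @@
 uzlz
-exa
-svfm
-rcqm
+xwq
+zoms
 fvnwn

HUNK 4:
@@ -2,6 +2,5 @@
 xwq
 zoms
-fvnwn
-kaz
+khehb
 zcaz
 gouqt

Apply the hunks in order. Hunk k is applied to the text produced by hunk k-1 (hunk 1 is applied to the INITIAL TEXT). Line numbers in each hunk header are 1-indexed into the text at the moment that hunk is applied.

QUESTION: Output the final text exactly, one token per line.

Hunk 1: at line 3 remove [bafar] add [fvnwn,kaz,zcaz] -> 14 lines: uzlz exa svfm rcqm fvnwn kaz zcaz zxr rxnmi hvxzu stgf ndop ffqg bul
Hunk 2: at line 6 remove [zxr] add [gouqt,pqps,afv] -> 16 lines: uzlz exa svfm rcqm fvnwn kaz zcaz gouqt pqps afv rxnmi hvxzu stgf ndop ffqg bul
Hunk 3: at line 1 remove [exa,svfm,rcqm] add [xwq,zoms] -> 15 lines: uzlz xwq zoms fvnwn kaz zcaz gouqt pqps afv rxnmi hvxzu stgf ndop ffqg bul
Hunk 4: at line 2 remove [fvnwn,kaz] add [khehb] -> 14 lines: uzlz xwq zoms khehb zcaz gouqt pqps afv rxnmi hvxzu stgf ndop ffqg bul

Answer: uzlz
xwq
zoms
khehb
zcaz
gouqt
pqps
afv
rxnmi
hvxzu
stgf
ndop
ffqg
bul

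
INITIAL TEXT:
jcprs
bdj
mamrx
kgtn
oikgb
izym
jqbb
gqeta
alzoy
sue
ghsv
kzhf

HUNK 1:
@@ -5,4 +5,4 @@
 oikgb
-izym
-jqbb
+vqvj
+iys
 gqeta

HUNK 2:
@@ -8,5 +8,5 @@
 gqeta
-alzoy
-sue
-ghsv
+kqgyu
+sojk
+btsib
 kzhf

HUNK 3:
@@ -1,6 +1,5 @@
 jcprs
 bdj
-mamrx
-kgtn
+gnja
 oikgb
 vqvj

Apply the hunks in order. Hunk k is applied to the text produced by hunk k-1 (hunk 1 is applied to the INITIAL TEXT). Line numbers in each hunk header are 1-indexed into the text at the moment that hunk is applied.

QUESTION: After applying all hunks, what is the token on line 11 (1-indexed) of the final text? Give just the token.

Answer: kzhf

Derivation:
Hunk 1: at line 5 remove [izym,jqbb] add [vqvj,iys] -> 12 lines: jcprs bdj mamrx kgtn oikgb vqvj iys gqeta alzoy sue ghsv kzhf
Hunk 2: at line 8 remove [alzoy,sue,ghsv] add [kqgyu,sojk,btsib] -> 12 lines: jcprs bdj mamrx kgtn oikgb vqvj iys gqeta kqgyu sojk btsib kzhf
Hunk 3: at line 1 remove [mamrx,kgtn] add [gnja] -> 11 lines: jcprs bdj gnja oikgb vqvj iys gqeta kqgyu sojk btsib kzhf
Final line 11: kzhf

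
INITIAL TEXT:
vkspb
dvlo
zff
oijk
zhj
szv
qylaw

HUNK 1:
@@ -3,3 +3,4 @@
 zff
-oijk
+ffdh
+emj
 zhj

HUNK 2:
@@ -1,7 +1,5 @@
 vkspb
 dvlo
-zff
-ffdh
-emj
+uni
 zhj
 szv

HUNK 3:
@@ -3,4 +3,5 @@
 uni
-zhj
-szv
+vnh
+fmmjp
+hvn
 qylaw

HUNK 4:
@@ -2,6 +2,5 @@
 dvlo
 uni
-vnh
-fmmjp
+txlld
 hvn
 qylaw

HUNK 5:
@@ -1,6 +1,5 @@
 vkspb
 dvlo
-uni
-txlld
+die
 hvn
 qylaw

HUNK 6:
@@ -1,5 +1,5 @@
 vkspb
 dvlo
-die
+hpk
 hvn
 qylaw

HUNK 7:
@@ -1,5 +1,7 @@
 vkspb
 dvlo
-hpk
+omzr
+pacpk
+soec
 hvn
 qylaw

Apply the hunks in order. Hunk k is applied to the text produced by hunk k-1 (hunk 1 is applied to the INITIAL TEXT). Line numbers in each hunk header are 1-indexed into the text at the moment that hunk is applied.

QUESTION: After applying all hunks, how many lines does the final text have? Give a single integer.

Hunk 1: at line 3 remove [oijk] add [ffdh,emj] -> 8 lines: vkspb dvlo zff ffdh emj zhj szv qylaw
Hunk 2: at line 1 remove [zff,ffdh,emj] add [uni] -> 6 lines: vkspb dvlo uni zhj szv qylaw
Hunk 3: at line 3 remove [zhj,szv] add [vnh,fmmjp,hvn] -> 7 lines: vkspb dvlo uni vnh fmmjp hvn qylaw
Hunk 4: at line 2 remove [vnh,fmmjp] add [txlld] -> 6 lines: vkspb dvlo uni txlld hvn qylaw
Hunk 5: at line 1 remove [uni,txlld] add [die] -> 5 lines: vkspb dvlo die hvn qylaw
Hunk 6: at line 1 remove [die] add [hpk] -> 5 lines: vkspb dvlo hpk hvn qylaw
Hunk 7: at line 1 remove [hpk] add [omzr,pacpk,soec] -> 7 lines: vkspb dvlo omzr pacpk soec hvn qylaw
Final line count: 7

Answer: 7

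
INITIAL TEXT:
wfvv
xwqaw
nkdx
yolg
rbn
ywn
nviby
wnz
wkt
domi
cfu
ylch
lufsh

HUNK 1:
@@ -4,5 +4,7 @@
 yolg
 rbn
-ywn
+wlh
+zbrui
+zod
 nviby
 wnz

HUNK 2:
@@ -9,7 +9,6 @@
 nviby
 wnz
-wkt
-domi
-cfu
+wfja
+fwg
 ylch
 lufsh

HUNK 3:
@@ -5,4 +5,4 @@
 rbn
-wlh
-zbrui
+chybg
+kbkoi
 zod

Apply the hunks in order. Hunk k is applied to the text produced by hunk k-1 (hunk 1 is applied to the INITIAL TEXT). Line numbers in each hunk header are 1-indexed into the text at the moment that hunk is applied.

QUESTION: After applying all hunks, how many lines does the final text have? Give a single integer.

Answer: 14

Derivation:
Hunk 1: at line 4 remove [ywn] add [wlh,zbrui,zod] -> 15 lines: wfvv xwqaw nkdx yolg rbn wlh zbrui zod nviby wnz wkt domi cfu ylch lufsh
Hunk 2: at line 9 remove [wkt,domi,cfu] add [wfja,fwg] -> 14 lines: wfvv xwqaw nkdx yolg rbn wlh zbrui zod nviby wnz wfja fwg ylch lufsh
Hunk 3: at line 5 remove [wlh,zbrui] add [chybg,kbkoi] -> 14 lines: wfvv xwqaw nkdx yolg rbn chybg kbkoi zod nviby wnz wfja fwg ylch lufsh
Final line count: 14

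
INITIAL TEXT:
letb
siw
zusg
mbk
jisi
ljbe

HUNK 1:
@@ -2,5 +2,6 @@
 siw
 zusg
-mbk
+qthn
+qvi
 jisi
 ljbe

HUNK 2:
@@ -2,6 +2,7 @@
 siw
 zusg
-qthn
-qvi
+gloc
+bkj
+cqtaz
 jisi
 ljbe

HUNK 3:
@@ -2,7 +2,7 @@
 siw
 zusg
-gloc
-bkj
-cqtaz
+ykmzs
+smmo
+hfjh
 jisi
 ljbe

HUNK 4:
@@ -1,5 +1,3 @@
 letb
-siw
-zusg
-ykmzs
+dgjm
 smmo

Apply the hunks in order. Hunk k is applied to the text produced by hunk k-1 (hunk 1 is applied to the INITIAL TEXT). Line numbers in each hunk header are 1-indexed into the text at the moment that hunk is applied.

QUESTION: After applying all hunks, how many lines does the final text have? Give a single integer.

Answer: 6

Derivation:
Hunk 1: at line 2 remove [mbk] add [qthn,qvi] -> 7 lines: letb siw zusg qthn qvi jisi ljbe
Hunk 2: at line 2 remove [qthn,qvi] add [gloc,bkj,cqtaz] -> 8 lines: letb siw zusg gloc bkj cqtaz jisi ljbe
Hunk 3: at line 2 remove [gloc,bkj,cqtaz] add [ykmzs,smmo,hfjh] -> 8 lines: letb siw zusg ykmzs smmo hfjh jisi ljbe
Hunk 4: at line 1 remove [siw,zusg,ykmzs] add [dgjm] -> 6 lines: letb dgjm smmo hfjh jisi ljbe
Final line count: 6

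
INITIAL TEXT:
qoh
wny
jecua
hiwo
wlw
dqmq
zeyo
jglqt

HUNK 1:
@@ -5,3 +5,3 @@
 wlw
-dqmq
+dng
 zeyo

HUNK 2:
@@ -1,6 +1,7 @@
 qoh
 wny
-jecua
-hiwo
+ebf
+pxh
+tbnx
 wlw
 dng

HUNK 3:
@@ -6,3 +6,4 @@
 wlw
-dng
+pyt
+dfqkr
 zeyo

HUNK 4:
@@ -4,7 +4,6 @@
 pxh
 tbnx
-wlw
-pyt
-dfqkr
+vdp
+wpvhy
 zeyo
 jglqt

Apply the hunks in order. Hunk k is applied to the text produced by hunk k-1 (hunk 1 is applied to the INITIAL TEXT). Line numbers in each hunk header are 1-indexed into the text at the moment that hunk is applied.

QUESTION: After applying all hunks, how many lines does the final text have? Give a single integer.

Answer: 9

Derivation:
Hunk 1: at line 5 remove [dqmq] add [dng] -> 8 lines: qoh wny jecua hiwo wlw dng zeyo jglqt
Hunk 2: at line 1 remove [jecua,hiwo] add [ebf,pxh,tbnx] -> 9 lines: qoh wny ebf pxh tbnx wlw dng zeyo jglqt
Hunk 3: at line 6 remove [dng] add [pyt,dfqkr] -> 10 lines: qoh wny ebf pxh tbnx wlw pyt dfqkr zeyo jglqt
Hunk 4: at line 4 remove [wlw,pyt,dfqkr] add [vdp,wpvhy] -> 9 lines: qoh wny ebf pxh tbnx vdp wpvhy zeyo jglqt
Final line count: 9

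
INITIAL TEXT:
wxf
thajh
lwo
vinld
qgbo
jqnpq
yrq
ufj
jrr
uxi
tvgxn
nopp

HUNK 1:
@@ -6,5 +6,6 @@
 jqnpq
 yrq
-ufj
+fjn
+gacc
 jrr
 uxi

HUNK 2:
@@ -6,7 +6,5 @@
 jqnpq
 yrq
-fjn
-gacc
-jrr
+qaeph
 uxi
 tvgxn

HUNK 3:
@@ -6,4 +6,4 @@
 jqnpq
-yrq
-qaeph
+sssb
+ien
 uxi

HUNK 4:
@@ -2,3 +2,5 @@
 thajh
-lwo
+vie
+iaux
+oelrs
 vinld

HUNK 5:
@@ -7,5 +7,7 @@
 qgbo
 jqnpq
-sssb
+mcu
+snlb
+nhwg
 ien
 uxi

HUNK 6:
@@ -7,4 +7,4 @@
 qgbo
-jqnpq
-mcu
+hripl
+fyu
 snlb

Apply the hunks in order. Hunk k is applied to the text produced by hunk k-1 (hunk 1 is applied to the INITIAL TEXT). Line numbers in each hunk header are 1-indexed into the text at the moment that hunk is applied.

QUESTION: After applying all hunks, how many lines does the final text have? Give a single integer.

Hunk 1: at line 6 remove [ufj] add [fjn,gacc] -> 13 lines: wxf thajh lwo vinld qgbo jqnpq yrq fjn gacc jrr uxi tvgxn nopp
Hunk 2: at line 6 remove [fjn,gacc,jrr] add [qaeph] -> 11 lines: wxf thajh lwo vinld qgbo jqnpq yrq qaeph uxi tvgxn nopp
Hunk 3: at line 6 remove [yrq,qaeph] add [sssb,ien] -> 11 lines: wxf thajh lwo vinld qgbo jqnpq sssb ien uxi tvgxn nopp
Hunk 4: at line 2 remove [lwo] add [vie,iaux,oelrs] -> 13 lines: wxf thajh vie iaux oelrs vinld qgbo jqnpq sssb ien uxi tvgxn nopp
Hunk 5: at line 7 remove [sssb] add [mcu,snlb,nhwg] -> 15 lines: wxf thajh vie iaux oelrs vinld qgbo jqnpq mcu snlb nhwg ien uxi tvgxn nopp
Hunk 6: at line 7 remove [jqnpq,mcu] add [hripl,fyu] -> 15 lines: wxf thajh vie iaux oelrs vinld qgbo hripl fyu snlb nhwg ien uxi tvgxn nopp
Final line count: 15

Answer: 15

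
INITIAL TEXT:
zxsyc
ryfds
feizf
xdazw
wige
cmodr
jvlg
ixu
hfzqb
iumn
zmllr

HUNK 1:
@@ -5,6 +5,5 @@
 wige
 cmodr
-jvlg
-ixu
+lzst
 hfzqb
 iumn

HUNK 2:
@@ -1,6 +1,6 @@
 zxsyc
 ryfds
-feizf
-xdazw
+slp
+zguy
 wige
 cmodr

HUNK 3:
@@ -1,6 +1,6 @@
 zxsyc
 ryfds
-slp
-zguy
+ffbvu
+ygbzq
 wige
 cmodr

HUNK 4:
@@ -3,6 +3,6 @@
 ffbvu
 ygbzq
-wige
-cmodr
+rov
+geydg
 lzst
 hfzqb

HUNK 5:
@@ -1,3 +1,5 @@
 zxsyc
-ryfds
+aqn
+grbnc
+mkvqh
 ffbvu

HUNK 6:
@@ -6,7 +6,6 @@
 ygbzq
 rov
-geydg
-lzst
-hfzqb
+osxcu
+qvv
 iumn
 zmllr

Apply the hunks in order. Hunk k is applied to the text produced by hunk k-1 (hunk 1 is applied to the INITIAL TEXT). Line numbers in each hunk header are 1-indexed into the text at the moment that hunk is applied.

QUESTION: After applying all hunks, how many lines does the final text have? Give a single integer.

Hunk 1: at line 5 remove [jvlg,ixu] add [lzst] -> 10 lines: zxsyc ryfds feizf xdazw wige cmodr lzst hfzqb iumn zmllr
Hunk 2: at line 1 remove [feizf,xdazw] add [slp,zguy] -> 10 lines: zxsyc ryfds slp zguy wige cmodr lzst hfzqb iumn zmllr
Hunk 3: at line 1 remove [slp,zguy] add [ffbvu,ygbzq] -> 10 lines: zxsyc ryfds ffbvu ygbzq wige cmodr lzst hfzqb iumn zmllr
Hunk 4: at line 3 remove [wige,cmodr] add [rov,geydg] -> 10 lines: zxsyc ryfds ffbvu ygbzq rov geydg lzst hfzqb iumn zmllr
Hunk 5: at line 1 remove [ryfds] add [aqn,grbnc,mkvqh] -> 12 lines: zxsyc aqn grbnc mkvqh ffbvu ygbzq rov geydg lzst hfzqb iumn zmllr
Hunk 6: at line 6 remove [geydg,lzst,hfzqb] add [osxcu,qvv] -> 11 lines: zxsyc aqn grbnc mkvqh ffbvu ygbzq rov osxcu qvv iumn zmllr
Final line count: 11

Answer: 11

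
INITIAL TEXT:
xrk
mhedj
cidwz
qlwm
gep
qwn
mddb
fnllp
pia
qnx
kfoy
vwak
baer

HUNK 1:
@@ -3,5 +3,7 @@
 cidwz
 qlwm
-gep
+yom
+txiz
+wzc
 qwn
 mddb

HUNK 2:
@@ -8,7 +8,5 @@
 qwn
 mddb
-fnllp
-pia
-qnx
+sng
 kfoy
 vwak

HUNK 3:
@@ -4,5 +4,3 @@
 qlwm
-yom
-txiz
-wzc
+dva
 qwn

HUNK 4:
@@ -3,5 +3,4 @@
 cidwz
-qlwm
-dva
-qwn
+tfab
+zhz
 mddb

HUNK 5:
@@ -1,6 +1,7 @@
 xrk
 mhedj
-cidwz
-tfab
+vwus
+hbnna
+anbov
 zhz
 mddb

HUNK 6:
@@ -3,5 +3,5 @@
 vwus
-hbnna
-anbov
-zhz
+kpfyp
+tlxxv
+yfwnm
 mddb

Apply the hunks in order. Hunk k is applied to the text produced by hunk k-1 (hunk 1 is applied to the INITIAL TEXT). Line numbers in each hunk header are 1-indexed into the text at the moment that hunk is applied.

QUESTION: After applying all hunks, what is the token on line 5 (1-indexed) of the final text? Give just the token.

Hunk 1: at line 3 remove [gep] add [yom,txiz,wzc] -> 15 lines: xrk mhedj cidwz qlwm yom txiz wzc qwn mddb fnllp pia qnx kfoy vwak baer
Hunk 2: at line 8 remove [fnllp,pia,qnx] add [sng] -> 13 lines: xrk mhedj cidwz qlwm yom txiz wzc qwn mddb sng kfoy vwak baer
Hunk 3: at line 4 remove [yom,txiz,wzc] add [dva] -> 11 lines: xrk mhedj cidwz qlwm dva qwn mddb sng kfoy vwak baer
Hunk 4: at line 3 remove [qlwm,dva,qwn] add [tfab,zhz] -> 10 lines: xrk mhedj cidwz tfab zhz mddb sng kfoy vwak baer
Hunk 5: at line 1 remove [cidwz,tfab] add [vwus,hbnna,anbov] -> 11 lines: xrk mhedj vwus hbnna anbov zhz mddb sng kfoy vwak baer
Hunk 6: at line 3 remove [hbnna,anbov,zhz] add [kpfyp,tlxxv,yfwnm] -> 11 lines: xrk mhedj vwus kpfyp tlxxv yfwnm mddb sng kfoy vwak baer
Final line 5: tlxxv

Answer: tlxxv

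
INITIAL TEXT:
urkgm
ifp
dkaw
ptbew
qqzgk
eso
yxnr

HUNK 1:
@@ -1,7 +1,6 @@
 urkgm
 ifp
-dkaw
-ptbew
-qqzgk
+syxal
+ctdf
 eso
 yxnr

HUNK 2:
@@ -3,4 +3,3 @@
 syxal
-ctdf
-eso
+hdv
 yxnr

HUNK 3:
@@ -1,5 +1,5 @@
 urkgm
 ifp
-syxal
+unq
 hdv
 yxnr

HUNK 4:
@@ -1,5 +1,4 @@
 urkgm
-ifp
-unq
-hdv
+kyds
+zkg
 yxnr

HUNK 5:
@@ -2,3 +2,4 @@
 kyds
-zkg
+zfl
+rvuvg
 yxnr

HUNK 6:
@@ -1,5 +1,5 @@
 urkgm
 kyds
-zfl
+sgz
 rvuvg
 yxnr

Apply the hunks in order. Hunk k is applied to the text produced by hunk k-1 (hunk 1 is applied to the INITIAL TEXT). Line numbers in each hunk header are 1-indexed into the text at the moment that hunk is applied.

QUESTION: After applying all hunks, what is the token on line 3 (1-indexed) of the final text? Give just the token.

Answer: sgz

Derivation:
Hunk 1: at line 1 remove [dkaw,ptbew,qqzgk] add [syxal,ctdf] -> 6 lines: urkgm ifp syxal ctdf eso yxnr
Hunk 2: at line 3 remove [ctdf,eso] add [hdv] -> 5 lines: urkgm ifp syxal hdv yxnr
Hunk 3: at line 1 remove [syxal] add [unq] -> 5 lines: urkgm ifp unq hdv yxnr
Hunk 4: at line 1 remove [ifp,unq,hdv] add [kyds,zkg] -> 4 lines: urkgm kyds zkg yxnr
Hunk 5: at line 2 remove [zkg] add [zfl,rvuvg] -> 5 lines: urkgm kyds zfl rvuvg yxnr
Hunk 6: at line 1 remove [zfl] add [sgz] -> 5 lines: urkgm kyds sgz rvuvg yxnr
Final line 3: sgz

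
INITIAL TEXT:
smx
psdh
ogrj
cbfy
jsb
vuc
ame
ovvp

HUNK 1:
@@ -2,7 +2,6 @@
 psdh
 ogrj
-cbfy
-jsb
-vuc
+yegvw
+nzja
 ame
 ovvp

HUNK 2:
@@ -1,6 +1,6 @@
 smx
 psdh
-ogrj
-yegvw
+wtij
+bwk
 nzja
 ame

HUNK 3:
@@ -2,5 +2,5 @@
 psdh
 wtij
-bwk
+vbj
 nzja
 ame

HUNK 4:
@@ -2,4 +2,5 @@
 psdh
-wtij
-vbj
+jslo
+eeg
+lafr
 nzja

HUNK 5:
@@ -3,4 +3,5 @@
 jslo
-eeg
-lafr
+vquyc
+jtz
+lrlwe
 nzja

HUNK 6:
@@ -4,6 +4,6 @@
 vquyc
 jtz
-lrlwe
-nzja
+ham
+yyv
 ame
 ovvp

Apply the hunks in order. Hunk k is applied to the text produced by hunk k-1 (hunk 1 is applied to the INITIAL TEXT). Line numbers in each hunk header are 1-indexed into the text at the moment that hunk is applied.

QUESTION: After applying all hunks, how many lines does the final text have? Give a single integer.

Answer: 9

Derivation:
Hunk 1: at line 2 remove [cbfy,jsb,vuc] add [yegvw,nzja] -> 7 lines: smx psdh ogrj yegvw nzja ame ovvp
Hunk 2: at line 1 remove [ogrj,yegvw] add [wtij,bwk] -> 7 lines: smx psdh wtij bwk nzja ame ovvp
Hunk 3: at line 2 remove [bwk] add [vbj] -> 7 lines: smx psdh wtij vbj nzja ame ovvp
Hunk 4: at line 2 remove [wtij,vbj] add [jslo,eeg,lafr] -> 8 lines: smx psdh jslo eeg lafr nzja ame ovvp
Hunk 5: at line 3 remove [eeg,lafr] add [vquyc,jtz,lrlwe] -> 9 lines: smx psdh jslo vquyc jtz lrlwe nzja ame ovvp
Hunk 6: at line 4 remove [lrlwe,nzja] add [ham,yyv] -> 9 lines: smx psdh jslo vquyc jtz ham yyv ame ovvp
Final line count: 9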